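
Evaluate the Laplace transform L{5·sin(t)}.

L{sin(ωt)} = ω/(s² + ω²), so L{sin(t)} = 1/(s² + 1). Then L{5·sin(t)} = 5·1/(s² + 1) = 5/(s² + 1)

Final answer: 5/(s² + 1)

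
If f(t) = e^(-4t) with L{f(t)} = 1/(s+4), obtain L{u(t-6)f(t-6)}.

Time shift theorem: L{u(t-a)f(t-a)} = e^(-as)F(s). Here a=6, F(s) = 1/(s+4), so L{u(t-6)f(t-6)} = e^(-6s)·1/(s+4)

Final answer: e^(-6s)·1/(s+4)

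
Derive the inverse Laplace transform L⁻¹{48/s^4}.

L⁻¹{n!/s^(n+1)} = t^n with n=3. So L⁻¹{6/s^4} = t^3, and L⁻¹{48/s^4} = (48/6)·t^3 = 8·t^3

Final answer: 8·t^3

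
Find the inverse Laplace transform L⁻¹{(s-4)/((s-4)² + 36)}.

Using frequency shift, L⁻¹{(s-4)/((s-4)² + 36)} = e^(4t)·cos(6t)

Final answer: e^(4t)·cos(6t)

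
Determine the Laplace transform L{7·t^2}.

L{t^n} = n!/s^(n+1), so L{t^2} = 2/s^3. Then L{7·t^2} = 7·2/s^3 = 14/s^3

Final answer: 14/s^3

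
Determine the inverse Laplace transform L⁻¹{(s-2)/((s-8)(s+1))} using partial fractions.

Using partial fractions, f(t) = (6e^(8t) + 3e^(-t))/9

Final answer: (6e^(8t) + 3e^(-t))/9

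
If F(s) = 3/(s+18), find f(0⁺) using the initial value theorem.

f(0⁺) = lim_{s→∞} s·3/(s+18) = lim_{s→∞} 3s/(s+18) = 3

Final answer: 3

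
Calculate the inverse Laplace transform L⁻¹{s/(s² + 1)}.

L⁻¹{s/(s² + 1)} = cos(t)

Final answer: cos(t)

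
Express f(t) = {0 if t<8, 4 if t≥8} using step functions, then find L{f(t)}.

f(t) = 4·u(t-8). L{u(t-8)} = e^(-8s)/s, so L{f(t)} = 4·e^(-8s)/s

Final answer: 4·e^(-8s)/s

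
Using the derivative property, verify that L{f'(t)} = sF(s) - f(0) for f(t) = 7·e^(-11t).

f'(t) = -77e^(-11t). Direct: L{f'(t)} = -77/(s+11). Property: s·7/(s+11) - 7 = (7s - 7(s+11))/(s+11) = -77/(s+11). ✓

Final answer: -77/(s+11)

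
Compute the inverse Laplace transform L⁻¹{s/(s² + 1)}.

L⁻¹{s/(s² + 1)} = cos(t)

Final answer: cos(t)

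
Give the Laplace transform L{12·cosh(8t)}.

L{cosh(ωt)} = s/(s² - ω²), so L{cosh(8t)} = s/(s² - 64). Then L{12·cosh(8t)} = 12·s/(s² - 64) = 12s/(s² - 64)

Final answer: 12s/(s² - 64)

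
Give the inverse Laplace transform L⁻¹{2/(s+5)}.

L⁻¹{1/(s-a)} = e^(at), so L⁻¹{1/(s+5)} = e^(-5t), and L⁻¹{2/(s+5)} = 2·e^(-5t)

Final answer: 2·e^(-5t)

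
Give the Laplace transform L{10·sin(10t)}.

L{sin(ωt)} = ω/(s² + ω²), so L{sin(10t)} = 10/(s² + 100). Then L{10·sin(10t)} = 10·10/(s² + 100) = 100/(s² + 100)

Final answer: 100/(s² + 100)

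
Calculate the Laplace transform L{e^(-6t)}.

L{e^(at)} = 1/(s-a), so L{e^(-6t)} = 1/(s+6)

Final answer: 1/(s+6)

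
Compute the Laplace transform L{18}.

L{18} = 18 · L{1} = 18/s

Final answer: 18/s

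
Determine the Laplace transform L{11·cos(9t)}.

L{cos(ωt)} = s/(s² + ω²), so L{cos(9t)} = s/(s² + 81). Then L{11·cos(9t)} = 11·s/(s² + 81) = 11s/(s² + 81)

Final answer: 11s/(s² + 81)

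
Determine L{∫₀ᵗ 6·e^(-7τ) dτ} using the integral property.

L{∫₀ᵗ f(τ)dτ} = F(s)/s with F(s) = 6/(s+7), so L{∫₀ᵗ 6·e^(-7τ) dτ} = 6/(s(s+7))

Final answer: 6/(s(s+7))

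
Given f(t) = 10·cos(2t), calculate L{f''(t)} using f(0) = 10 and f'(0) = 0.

F(s) = 10s/(s² + 4). L{f''(t)} = s²F(s) - sf(0) - f'(0) = 10s³/(s² + 4) - 10s = (10s³ - 10s(s² + 4))/(s² + 4) = -40s/(s² + 4)

Final answer: -40s/(s² + 4)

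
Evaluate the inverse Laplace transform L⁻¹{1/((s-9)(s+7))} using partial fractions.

Decompose: A/(s-9) + B/(s+7). A = 1/16, B = -1/16. f(t) = (e^(9t) - e^(-7t))/16

Final answer: (e^(9t) - e^(-7t))/16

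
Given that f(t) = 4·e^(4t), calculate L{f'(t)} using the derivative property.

f(0) = 4, F(s) = 4/(s-4). L{f'(t)} = s·F(s) - f(0) = 4s/(s-4) - 4 = (4s - 4(s-4))/(s-4) = 16/(s-4)

Final answer: 16/(s-4)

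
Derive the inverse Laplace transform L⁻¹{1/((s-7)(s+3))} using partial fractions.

Decompose: A/(s-7) + B/(s+3). A = 1/10, B = -1/10. f(t) = (e^(7t) - e^(-3t))/10

Final answer: (e^(7t) - e^(-3t))/10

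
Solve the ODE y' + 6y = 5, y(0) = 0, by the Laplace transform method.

sY + 6Y = 5/s. Y = 5/(s(s+6)). Partial fractions: Y = 5/6/s - 5/6/(s+6)

Final answer: y(t) = 5/6(1 - e^(-6t))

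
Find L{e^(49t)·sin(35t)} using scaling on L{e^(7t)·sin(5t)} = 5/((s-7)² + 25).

Scaling with a=7: L{e^(49t)·sin(35t)} = (1/7) · 5/((s/7-7)² + 25). Simplifying: 35/((s-49)² + 1225)

Final answer: 35/((s-49)² + 1225)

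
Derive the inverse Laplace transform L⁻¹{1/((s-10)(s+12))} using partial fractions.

Decompose: A/(s-10) + B/(s+12). A = 1/22, B = -1/22. f(t) = (e^(10t) - e^(-12t))/22

Final answer: (e^(10t) - e^(-12t))/22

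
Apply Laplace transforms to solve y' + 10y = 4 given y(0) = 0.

sY + 10Y = 4/s. Y = 4/(s(s+10)). Partial fractions: Y = 2/5/s - 2/5/(s+10)

Final answer: y(t) = 2/5(1 - e^(-10t))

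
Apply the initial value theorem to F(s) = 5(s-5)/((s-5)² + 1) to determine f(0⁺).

f(0⁺) = lim_{s→∞} sF(s) = lim_{s→∞} 5s(s-5)/((s-5)² + 1) = 5

Final answer: 5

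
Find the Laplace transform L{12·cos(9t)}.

L{cos(ωt)} = s/(s² + ω²), so L{cos(9t)} = s/(s² + 81). Then L{12·cos(9t)} = 12·s/(s² + 81) = 12s/(s² + 81)

Final answer: 12s/(s² + 81)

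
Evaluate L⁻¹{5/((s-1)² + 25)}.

Form: b/((s-a)² + b²) → e^(at)sin(bt). With a=1, b=5

Final answer: e^t·sin(5t)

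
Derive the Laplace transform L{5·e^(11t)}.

L{e^(at)} = 1/(s-a), so L{e^(11t)} = 1/(s-11). Then L{5·e^(11t)} = 5/(s-11)

Final answer: 5/(s-11)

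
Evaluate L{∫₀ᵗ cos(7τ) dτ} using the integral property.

L{∫₀ᵗ f(τ)dτ} = F(s)/s with F(s) = s/(s² + 49), so the result is (s/(s² + 49))/s = 1/(s² + 49)

Final answer: 1/(s² + 49)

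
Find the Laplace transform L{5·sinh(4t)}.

L{sinh(ωt)} = ω/(s² - ω²), so L{sinh(4t)} = 4/(s² - 16). Then L{5·sinh(4t)} = 5·4/(s² - 16) = 20/(s² - 16)

Final answer: 20/(s² - 16)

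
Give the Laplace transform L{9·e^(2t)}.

L{e^(at)} = 1/(s-a), so L{e^(2t)} = 1/(s-2). Then L{9·e^(2t)} = 9/(s-2)

Final answer: 9/(s-2)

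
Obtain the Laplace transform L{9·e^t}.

L{e^(at)} = 1/(s-a), so L{e^t} = 1/(s-1). Then L{9·e^t} = 9/(s-1)

Final answer: 9/(s-1)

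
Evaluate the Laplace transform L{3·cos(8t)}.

L{cos(ωt)} = s/(s² + ω²), so L{cos(8t)} = s/(s² + 64). Then L{3·cos(8t)} = 3·s/(s² + 64) = 3s/(s² + 64)

Final answer: 3s/(s² + 64)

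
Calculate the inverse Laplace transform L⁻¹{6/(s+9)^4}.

L⁻¹{n!/(s-a)^(n+1)} = t^n·e^(at), so L⁻¹{6/(s+9)^4} = t^3·e^(-9t)

Final answer: t^3·e^(-9t)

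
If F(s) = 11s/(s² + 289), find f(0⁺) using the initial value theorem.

f(0⁺) = lim_{s→∞} s·11s/(s² + 289) = lim_{s→∞} 11s²/(s² + 289) = 11

Final answer: 11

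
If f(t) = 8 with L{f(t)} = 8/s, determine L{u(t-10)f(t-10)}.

Time shift theorem: L{u(t-a)f(t-a)} = e^(-as)F(s). Here a=10, F(s) = 8/s, so L{u(t-10)f(t-10)} = e^(-10s)·8/s

Final answer: e^(-10s)·8/s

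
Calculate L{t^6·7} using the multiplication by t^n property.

L{7} = 7/s. d^1/ds^1[1/s] = -1/s². d^2/ds^2[1/s] = 2/s^3. d^3/ds^3[1/s] = -6/s^4. d^4/ds^4[1/s] = 24/s^5. d^5/ds^5[1/s] = -120/s^6. d^6/ds^6[1/s] = 720/s^7. So L{t^6} = (-1)^{6}·720/s^7 = 720/s^7. Then L{t^6·7} = 7·720/s^7 = 5040/s^7

Final answer: 5040/s^7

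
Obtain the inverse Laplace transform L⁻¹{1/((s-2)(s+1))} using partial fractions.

Decompose: A/(s-2) + B/(s+1). A = 1/3, B = -1/3. f(t) = (e^(2t) - e^(-t))/3

Final answer: (e^(2t) - e^(-t))/3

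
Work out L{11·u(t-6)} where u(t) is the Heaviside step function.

L{u(t-a)} = e^(-as)/s. Here a=6, so L{u(t-6)} = e^(-6s)/s, and L{11·u(t-6)} = 11·e^(-6s)/s

Final answer: 11·e^(-6s)/s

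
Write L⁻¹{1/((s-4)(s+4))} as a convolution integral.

1/((s-4)(s+4)) = (1/(s-4))·(1/(s+4)) = L{e^(4t)}·L{e^(-4t)}. So f(t) = e^(4t)*e^(-4t) = ∫₀ᵗ e^(4τ)·e^(-4(t-τ)) dτ

Final answer: ∫₀ᵗ e^(4τ)·e^(-4(t-τ)) dτ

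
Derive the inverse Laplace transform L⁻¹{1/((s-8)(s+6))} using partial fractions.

Decompose: A/(s-8) + B/(s+6). A = 1/14, B = -1/14. f(t) = (e^(8t) - e^(-6t))/14

Final answer: (e^(8t) - e^(-6t))/14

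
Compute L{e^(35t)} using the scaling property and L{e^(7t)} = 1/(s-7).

Using L{f(at)} = (1/a)F(s/a) with a=5 and f(t) = e^(7t): L{e^(35t)} = (1/5) · 1/((s/5)-7) = (1/5) · 5/(s-35) = 1/(s-35)

Final answer: 1/(s-35)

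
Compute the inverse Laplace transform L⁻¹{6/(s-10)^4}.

L⁻¹{n!/(s-a)^(n+1)} = t^n·e^(at), so L⁻¹{6/(s-10)^4} = t^3·e^(10t)

Final answer: t^3·e^(10t)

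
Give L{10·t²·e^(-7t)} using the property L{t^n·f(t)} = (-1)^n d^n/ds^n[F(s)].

L{e^(-7t)} = 1/(s+7). d/ds[1/(s+7)] = -1/(s+7)². d²/ds²[1/(s+7)] = 2/(s+7)³. So L{t²·e^(-7t)} = (-1)² · 2/(s+7)³ = 2/(s+7)³. Then L{10·t²·e^(-7t)} = 10·2/(s+7)³ = 20/(s+7)³

Final answer: 20/(s+7)³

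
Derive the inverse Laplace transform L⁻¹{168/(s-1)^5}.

L⁻¹{n!/(s-a)^(n+1)} = t^n·e^(at) with n=4, a=1. So L⁻¹{24/(s-1)^5} = t^4·e^t, and L⁻¹{168/(s-1)^5} = (168/24)·t^4·e^t = 7·t^4·e^t

Final answer: 7·t^4·e^t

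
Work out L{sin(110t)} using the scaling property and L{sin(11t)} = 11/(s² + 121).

Using L{f(at)} = (1/a)F(s/a) with a=10: L{sin(110t)} = (1/10) · 11/((s/10)² + 121) = (1/10) · 11·100/(s² + 12100) = 110/(s² + 12100)

Final answer: 110/(s² + 12100)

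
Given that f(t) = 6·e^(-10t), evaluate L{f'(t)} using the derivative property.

f(0) = 6, F(s) = 6/(s+10). L{f'(t)} = s·F(s) - f(0) = 6s/(s+10) - 6 = (6s - 6(s+10))/(s+10) = -60/(s+10)

Final answer: -60/(s+10)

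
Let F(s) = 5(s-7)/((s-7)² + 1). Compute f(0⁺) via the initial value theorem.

f(0⁺) = lim_{s→∞} sF(s) = lim_{s→∞} 5s(s-7)/((s-7)² + 1) = 5

Final answer: 5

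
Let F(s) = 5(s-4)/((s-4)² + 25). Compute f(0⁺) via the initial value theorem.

f(0⁺) = lim_{s→∞} sF(s) = lim_{s→∞} 5s(s-4)/((s-4)² + 25) = 5

Final answer: 5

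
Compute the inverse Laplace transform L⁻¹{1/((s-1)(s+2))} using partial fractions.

Decompose: A/(s-1) + B/(s+2). A = 1/3, B = -1/3. f(t) = (e^t - e^(-2t))/3

Final answer: (e^t - e^(-2t))/3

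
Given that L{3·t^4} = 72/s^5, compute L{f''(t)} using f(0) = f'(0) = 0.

L{f''(t)} = s²F(s) - sf(0) - f'(0) = s²·72/s^5 - 0 - 0 = 72/s^3

Final answer: 72/s^3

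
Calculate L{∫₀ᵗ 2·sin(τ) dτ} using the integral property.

L{∫₀ᵗ f(τ)dτ} = F(s)/s with F(s) = 2/(s² + 1), so the result is (2/(s² + 1))/s = 2/(s(s² + 1))

Final answer: 2/(s(s² + 1))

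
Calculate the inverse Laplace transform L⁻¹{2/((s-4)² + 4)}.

Using frequency shift, L⁻¹{2/((s-4)² + 4)} = e^(4t)·sin(2t)

Final answer: e^(4t)·sin(2t)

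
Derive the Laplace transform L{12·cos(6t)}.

L{cos(ωt)} = s/(s² + ω²), so L{cos(6t)} = s/(s² + 36). Then L{12·cos(6t)} = 12·s/(s² + 36) = 12s/(s² + 36)

Final answer: 12s/(s² + 36)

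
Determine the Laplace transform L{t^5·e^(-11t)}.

L{t^n·e^(at)} = n!/(s-a)^(n+1), so L{t^5·e^(-11t)} = 120/(s+11)^6

Final answer: 120/(s+11)^6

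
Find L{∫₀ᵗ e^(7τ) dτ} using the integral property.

L{∫₀ᵗ f(τ)dτ} = F(s)/s with F(s) = 1/(s-7), so L{∫₀ᵗ e^(7τ) dτ} = 1/(s(s-7))

Final answer: 1/(s(s-7))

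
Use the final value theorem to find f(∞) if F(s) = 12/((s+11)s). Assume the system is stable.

f(∞) = lim_{s→0} sF(s) = lim_{s→0} 12/(s+11) = 12/11

Final answer: 12/11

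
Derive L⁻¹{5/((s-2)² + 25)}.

Form: b/((s-a)² + b²) → e^(at)sin(bt). With a=2, b=5

Final answer: e^(2t)·sin(5t)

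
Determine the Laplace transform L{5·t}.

L{t^n} = n!/s^(n+1), so L{t} = 1/s^2. Then L{5·t} = 5·1/s^2 = 5/s^2

Final answer: 5/s^2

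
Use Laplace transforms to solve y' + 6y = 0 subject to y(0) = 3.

L{y'} + 6L{y} = 0. sY - 3 + 6Y = 0. Y(s+6) = 3. Y = 3/(s+6)

Final answer: y(t) = 3e^(-6t)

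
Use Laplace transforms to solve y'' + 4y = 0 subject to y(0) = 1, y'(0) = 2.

L{y''} + 4L{y} = 0. s²Y - s - 2 + 4Y = 0. Y(s² + 4) = s + 2. Y = (s + 2)/(s² + 4). Inverting: y(t) = cos(2t) + sin(2t)

Final answer: y(t) = cos(2t) + sin(2t)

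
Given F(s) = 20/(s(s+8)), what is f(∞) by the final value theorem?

f(∞) = lim_{s→0} s·20/(s(s+8)) = lim_{s→0} 20/(s+8) = 20/8 = 5/2

Final answer: 5/2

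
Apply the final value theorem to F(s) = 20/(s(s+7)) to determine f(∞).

f(∞) = lim_{s→0} s·20/(s(s+7)) = lim_{s→0} 20/(s+7) = 20/7 = 20/7

Final answer: 20/7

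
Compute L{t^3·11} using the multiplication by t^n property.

L{11} = 11/s. d^1/ds^1[1/s] = -1/s². d^2/ds^2[1/s] = 2/s^3. d^3/ds^3[1/s] = -6/s^4. So L{t^3} = (-1)^{3}·-6/s^4 = 6/s^4. Then L{t^3·11} = 11·6/s^4 = 66/s^4

Final answer: 66/s^4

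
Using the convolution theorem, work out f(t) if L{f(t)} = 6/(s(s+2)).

6/(s(s+2)) = (6/s)·(1/(s+2)) = L{6}·L{e^(-2t)}. By convolution, f(t) = 6*e^(-2t) = ∫₀ᵗ 6·e^(-2τ) dτ = 6·(1 - e^(-2t))/2

Final answer: 6·(1 - e^(-2t))/2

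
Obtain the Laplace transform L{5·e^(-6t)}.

L{e^(at)} = 1/(s-a), so L{e^(-6t)} = 1/(s+6). Then L{5·e^(-6t)} = 5/(s+6)

Final answer: 5/(s+6)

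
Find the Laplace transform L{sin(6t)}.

L{sin(ωt)} = ω/(s² + ω²), so L{sin(6t)} = 6/(s² + 36)

Final answer: 6/(s² + 36)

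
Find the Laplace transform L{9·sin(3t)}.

L{sin(ωt)} = ω/(s² + ω²), so L{sin(3t)} = 3/(s² + 9). Then L{9·sin(3t)} = 9·3/(s² + 9) = 27/(s² + 9)

Final answer: 27/(s² + 9)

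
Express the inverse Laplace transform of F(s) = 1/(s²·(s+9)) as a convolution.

1/(s²·(s+9)) = (1/s^2)·(1/(s+9)) = L{t}·L{e^(-9t)}. So f(t) = t*e^(-9t) = ∫₀ᵗ τ·e^(-9(t-τ)) dτ

Final answer: ∫₀ᵗ τ·e^(-9(t-τ)) dτ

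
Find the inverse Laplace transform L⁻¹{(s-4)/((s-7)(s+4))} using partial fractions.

Using partial fractions, f(t) = (3e^(7t) + 8e^(-4t))/11

Final answer: (3e^(7t) + 8e^(-4t))/11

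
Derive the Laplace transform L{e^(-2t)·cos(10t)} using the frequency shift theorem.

Frequency shift: L{e^(at)f(t)} = F(s-a). L{e^(-2t)·cos(10t)} = (s+2)/((s+2)² + 100)

Final answer: (s+2)/((s+2)² + 100)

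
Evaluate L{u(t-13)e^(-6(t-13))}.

u(t-a)f(t-a) with f(t)=e^(-6t). L{e^(-6t)} = 1/(s+6). By time shift: e^(-13s)/(s+6)

Final answer: e^(-13s)/(s+6)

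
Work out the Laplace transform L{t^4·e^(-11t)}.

L{t^n·e^(at)} = n!/(s-a)^(n+1), so L{t^4·e^(-11t)} = 24/(s+11)^5

Final answer: 24/(s+11)^5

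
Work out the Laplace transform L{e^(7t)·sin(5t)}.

L{e^(at)·sin(ωt)} = ω/((s-a)² + ω²), so L{e^(7t)·sin(5t)} = 5/((s-7)² + 25)

Final answer: 5/((s-7)² + 25)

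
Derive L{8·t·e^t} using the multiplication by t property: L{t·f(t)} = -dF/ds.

Using L{t^n·e^(at)} = n!/(s-a)^(n+1), L{t·e^t} = 1/(s-1)^2, so L{8·t·e^t} = 8·1/(s-1)^2 = 8/(s-1)^2

Final answer: 8/(s-1)^2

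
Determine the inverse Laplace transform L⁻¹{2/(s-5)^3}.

L⁻¹{n!/(s-a)^(n+1)} = t^n·e^(at), so L⁻¹{2/(s-5)^3} = t^2·e^(5t)

Final answer: t^2·e^(5t)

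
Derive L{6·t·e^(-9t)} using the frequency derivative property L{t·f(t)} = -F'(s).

L{e^(-9t)} = 1/(s+9). By frequency derivative: L{t·e^(-9t)} = -d/ds[1/(s+9)] = -(-1)/(s+9)² = 1/(s+9)². Then L{6·t·e^(-9t)} = 6·1/(s+9)² = 6/(s+9)²

Final answer: 6/(s+9)²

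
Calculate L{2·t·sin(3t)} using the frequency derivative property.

L{sin(3t)} = 3/(s² + 9). By L{t·f(t)} = -F'(s): -d/ds[3/(s² + 9)] = -(3)·(-2s)/(s² + 9)² = 6s/(s² + 9)². Then L{2·t·sin(3t)} = 2·6s/(s² + 9)² = 12s/(s² + 9)²

Final answer: 12s/(s² + 9)²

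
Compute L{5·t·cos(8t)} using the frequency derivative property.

L{cos(8t)} = s/(s² + 64). Derivative: d/ds[s/(s² + 64)] = [(s² + 64) - s·2s]/(s² + 64)² = (64 - s²)/(s² + 64)². So L{t·cos(8t)} = -F'(s) = (s² - 64)/(s² + 64)². Then L{5·t·cos(8t)} = 5·(s² - 64)/(s² + 64)²

Final answer: 5·(s² - 64)/(s² + 64)²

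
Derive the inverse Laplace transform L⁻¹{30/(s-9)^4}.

L⁻¹{n!/(s-a)^(n+1)} = t^n·e^(at) with n=3, a=9. So L⁻¹{6/(s-9)^4} = t^3·e^(9t), and L⁻¹{30/(s-9)^4} = (30/6)·t^3·e^(9t) = 5·t^3·e^(9t)

Final answer: 5·t^3·e^(9t)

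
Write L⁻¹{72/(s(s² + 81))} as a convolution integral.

72/(s(s² + 81)) = (1/s)·(72/(s² + 81)) = L{1}·L{8·sin(9t)}. So f(t) = 1*(8·sin(9t)) = ∫₀ᵗ 8·sin(9τ) dτ

Final answer: ∫₀ᵗ 8·sin(9τ) dτ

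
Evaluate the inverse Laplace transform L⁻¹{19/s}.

L⁻¹{c/s} = c, so L⁻¹{19/s} = 19

Final answer: 19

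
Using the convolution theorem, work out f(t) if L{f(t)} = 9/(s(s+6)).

9/(s(s+6)) = (9/s)·(1/(s+6)) = L{9}·L{e^(-6t)}. By convolution, f(t) = 9*e^(-6t) = ∫₀ᵗ 9·e^(-6τ) dτ = 9·(1 - e^(-6t))/6

Final answer: 9·(1 - e^(-6t))/6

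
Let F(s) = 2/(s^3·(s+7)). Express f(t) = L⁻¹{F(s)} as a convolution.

2/(s^3·(s+7)) = (2/s^3)·(1/(s+7)) = L{t^2}·L{e^(-7t)}. So f(t) = t^2*e^(-7t) = ∫₀ᵗ τ^2·e^(-7(t-τ)) dτ

Final answer: ∫₀ᵗ τ^2·e^(-7(t-τ)) dτ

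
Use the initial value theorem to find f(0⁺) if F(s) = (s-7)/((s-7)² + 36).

f(0⁺) = lim_{s→∞} sF(s) = lim_{s→∞} s(s-7)/((s-7)² + 36) = 1

Final answer: 1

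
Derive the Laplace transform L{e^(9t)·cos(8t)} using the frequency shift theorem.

Frequency shift: L{e^(at)f(t)} = F(s-a). L{e^(9t)·cos(8t)} = (s-9)/((s-9)² + 64)

Final answer: (s-9)/((s-9)² + 64)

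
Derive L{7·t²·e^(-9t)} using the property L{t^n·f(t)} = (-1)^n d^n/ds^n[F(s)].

L{e^(-9t)} = 1/(s+9). d/ds[1/(s+9)] = -1/(s+9)². d²/ds²[1/(s+9)] = 2/(s+9)³. So L{t²·e^(-9t)} = (-1)² · 2/(s+9)³ = 2/(s+9)³. Then L{7·t²·e^(-9t)} = 7·2/(s+9)³ = 14/(s+9)³

Final answer: 14/(s+9)³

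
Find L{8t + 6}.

L{8t + 6} = 8·L{t} + 6·L{1} = 8/s² + 6/s

Final answer: 8/s² + 6/s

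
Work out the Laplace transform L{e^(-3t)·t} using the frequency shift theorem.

L{e^(at)·t^n} = n!/(s-a)^(n+1), so L{e^(-3t)·t} = 1/(s+3)^2

Final answer: 1/(s+3)^2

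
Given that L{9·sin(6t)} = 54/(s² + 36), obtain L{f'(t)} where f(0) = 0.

L{f'(t)} = s·F(s) - f(0) = s·54/(s² + 36) - 0 = 54s/(s² + 36)

Final answer: 54s/(s² + 36)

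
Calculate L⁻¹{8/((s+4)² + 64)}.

Form: b/((s-a)² + b²) → e^(at)sin(bt). With a=-4, b=8

Final answer: e^(-4t)·sin(8t)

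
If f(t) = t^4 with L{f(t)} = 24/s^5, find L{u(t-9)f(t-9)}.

Time shift theorem: L{u(t-a)f(t-a)} = e^(-as)F(s). Here a=9, F(s) = 24/s^5, so L{u(t-9)f(t-9)} = e^(-9s)·24/s^5

Final answer: e^(-9s)·24/s^5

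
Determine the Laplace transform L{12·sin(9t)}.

L{sin(ωt)} = ω/(s² + ω²), so L{sin(9t)} = 9/(s² + 81). Then L{12·sin(9t)} = 12·9/(s² + 81) = 108/(s² + 81)

Final answer: 108/(s² + 81)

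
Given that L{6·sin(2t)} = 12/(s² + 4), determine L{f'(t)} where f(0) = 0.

L{f'(t)} = s·F(s) - f(0) = s·12/(s² + 4) - 0 = 12s/(s² + 4)

Final answer: 12s/(s² + 4)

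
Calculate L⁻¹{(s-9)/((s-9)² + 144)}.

Using frequency shift: L⁻¹{(s-a)/((s-a)² + b²)} = e^(at)cos(bt). Here a=9, b=12

Final answer: e^(9t)·cos(12t)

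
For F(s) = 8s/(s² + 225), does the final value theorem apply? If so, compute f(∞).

The final value theorem requires all poles of sF(s) in the left half-plane. sF(s) = 8s²/(s² + 225) has poles at s = ±15i (imaginary axis). Theorem does NOT apply (oscillatory system).

Final answer: Not applicable (oscillatory)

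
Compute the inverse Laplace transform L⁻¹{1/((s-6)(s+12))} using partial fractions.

Decompose: A/(s-6) + B/(s+12). A = 1/18, B = -1/18. f(t) = (e^(6t) - e^(-12t))/18

Final answer: (e^(6t) - e^(-12t))/18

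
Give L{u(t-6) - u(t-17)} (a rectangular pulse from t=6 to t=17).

L{u(t-a)} = e^(-as)/s. L{u(t-6) - u(t-17)} = (e^(-6s) - e^(-17s))/s

Final answer: (e^(-6s) - e^(-17s))/s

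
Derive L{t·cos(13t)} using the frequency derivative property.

L{cos(13t)} = s/(s² + 169). Derivative: d/ds[s/(s² + 169)] = [(s² + 169) - s·2s]/(s² + 169)² = (169 - s²)/(s² + 169)². So L{t·cos(13t)} = -F'(s) = (s² - 169)/(s² + 169)²

Final answer: (s² - 169)/(s² + 169)²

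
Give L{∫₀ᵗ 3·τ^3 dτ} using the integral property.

L{∫₀ᵗ f(τ)dτ} = F(s)/s with f(t) = 3t^3. F(s) = 18/s^4, so L{∫₀ᵗ 3·τ^3 dτ} = (18/s^4)/s = 18/s^5. (Check: ∫₀ᵗ 3·τ^3 dτ = 3t^4/4.)

Final answer: 18/s^5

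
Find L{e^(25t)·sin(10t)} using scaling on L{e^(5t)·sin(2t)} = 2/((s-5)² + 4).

Scaling with a=5: L{e^(25t)·sin(10t)} = (1/5) · 2/((s/5-5)² + 4). Simplifying: 10/((s-25)² + 100)

Final answer: 10/((s-25)² + 100)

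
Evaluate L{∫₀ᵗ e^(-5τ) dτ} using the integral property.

L{∫₀ᵗ f(τ)dτ} = F(s)/s with F(s) = 1/(s+5), so L{∫₀ᵗ e^(-5τ) dτ} = 1/(s(s+5))

Final answer: 1/(s(s+5))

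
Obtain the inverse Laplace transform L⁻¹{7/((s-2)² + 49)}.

Using frequency shift, L⁻¹{7/((s-2)² + 49)} = e^(2t)·sin(7t)

Final answer: e^(2t)·sin(7t)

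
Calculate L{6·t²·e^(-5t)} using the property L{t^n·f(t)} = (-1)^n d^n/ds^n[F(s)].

L{e^(-5t)} = 1/(s+5). d/ds[1/(s+5)] = -1/(s+5)². d²/ds²[1/(s+5)] = 2/(s+5)³. So L{t²·e^(-5t)} = (-1)² · 2/(s+5)³ = 2/(s+5)³. Then L{6·t²·e^(-5t)} = 6·2/(s+5)³ = 12/(s+5)³

Final answer: 12/(s+5)³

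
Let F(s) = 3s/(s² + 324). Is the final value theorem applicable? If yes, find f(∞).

The final value theorem requires all poles of sF(s) in the left half-plane. sF(s) = 3s²/(s² + 324) has poles at s = ±18i (imaginary axis). Theorem does NOT apply (oscillatory system).

Final answer: Not applicable (oscillatory)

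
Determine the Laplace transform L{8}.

L{8} = 8 · L{1} = 8/s

Final answer: 8/s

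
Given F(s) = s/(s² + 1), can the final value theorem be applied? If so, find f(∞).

The final value theorem requires all poles of sF(s) in the left half-plane. sF(s) = s²/(s² + 1) has poles at s = ±1i (imaginary axis). Theorem does NOT apply (oscillatory system).

Final answer: Not applicable (oscillatory)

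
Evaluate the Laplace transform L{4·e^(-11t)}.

L{e^(at)} = 1/(s-a), so L{e^(-11t)} = 1/(s+11). Then L{4·e^(-11t)} = 4/(s+11)

Final answer: 4/(s+11)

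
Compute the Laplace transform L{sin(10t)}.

L{sin(ωt)} = ω/(s² + ω²), so L{sin(10t)} = 10/(s² + 100)

Final answer: 10/(s² + 100)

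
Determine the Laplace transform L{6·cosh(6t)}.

L{cosh(ωt)} = s/(s² - ω²), so L{cosh(6t)} = s/(s² - 36). Then L{6·cosh(6t)} = 6·s/(s² - 36) = 6s/(s² - 36)

Final answer: 6s/(s² - 36)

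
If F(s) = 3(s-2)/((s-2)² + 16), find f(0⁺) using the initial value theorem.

f(0⁺) = lim_{s→∞} sF(s) = lim_{s→∞} 3s(s-2)/((s-2)² + 16) = 3

Final answer: 3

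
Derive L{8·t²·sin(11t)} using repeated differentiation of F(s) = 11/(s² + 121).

F(s) = 11/(s² + 121). F'(s) = -22s/(s² + 121)². F''(s) = -22(121 - 3s²)/(s² + 121)³ = (66s² - 2662)/(s² + 121)³. So L{t²·sin(11t)} = (-1)² F''(s) = (66s² - 2662)/(s² + 121)³. Then L{8·t²·sin(11t)} = 8·(66s² - 2662)/(s² + 121)³ = (528s² - 21296)/(s² + 121)³

Final answer: (528s² - 21296)/(s² + 121)³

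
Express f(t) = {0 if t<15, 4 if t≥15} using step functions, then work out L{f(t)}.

f(t) = 4·u(t-15). L{u(t-15)} = e^(-15s)/s, so L{f(t)} = 4·e^(-15s)/s

Final answer: 4·e^(-15s)/s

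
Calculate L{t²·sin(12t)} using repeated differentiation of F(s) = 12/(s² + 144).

F(s) = 12/(s² + 144). F'(s) = -24s/(s² + 144)². F''(s) = -24(144 - 3s²)/(s² + 144)³ = (72s² - 3456)/(s² + 144)³. So L{t²·sin(12t)} = (-1)² F''(s) = (72s² - 3456)/(s² + 144)³

Final answer: (72s² - 3456)/(s² + 144)³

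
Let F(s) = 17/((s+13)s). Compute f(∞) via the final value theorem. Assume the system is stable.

f(∞) = lim_{s→0} sF(s) = lim_{s→0} 17/(s+13) = 17/13

Final answer: 17/13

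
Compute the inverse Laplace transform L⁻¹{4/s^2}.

L⁻¹{n!/s^(n+1)} = t^n with n=1. So L⁻¹{1/s^2} = t, and L⁻¹{4/s^2} = (4/1)·t = 4·t

Final answer: 4·t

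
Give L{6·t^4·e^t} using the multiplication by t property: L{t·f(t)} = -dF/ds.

Using L{t^n·e^(at)} = n!/(s-a)^(n+1), L{t^4·e^t} = 24/(s-1)^5, so L{6·t^4·e^t} = 6·24/(s-1)^5 = 144/(s-1)^5

Final answer: 144/(s-1)^5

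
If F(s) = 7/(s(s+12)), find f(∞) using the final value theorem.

f(∞) = lim_{s→0} s·7/(s(s+12)) = lim_{s→0} 7/(s+12) = 7/12 = 7/12

Final answer: 7/12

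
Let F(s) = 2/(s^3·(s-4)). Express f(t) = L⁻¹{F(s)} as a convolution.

2/(s^3·(s-4)) = (2/s^3)·(1/(s-4)) = L{t^2}·L{e^(4t)}. So f(t) = t^2*e^(4t) = ∫₀ᵗ τ^2·e^(4(t-τ)) dτ

Final answer: ∫₀ᵗ τ^2·e^(4(t-τ)) dτ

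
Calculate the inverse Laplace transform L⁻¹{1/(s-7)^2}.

L⁻¹{n!/(s-a)^(n+1)} = t^n·e^(at), so L⁻¹{1/(s-7)^2} = t·e^(7t)

Final answer: t·e^(7t)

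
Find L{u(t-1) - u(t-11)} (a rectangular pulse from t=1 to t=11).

L{u(t-a)} = e^(-as)/s. L{u(t-1) - u(t-11)} = (e^(-s) - e^(-11s))/s

Final answer: (e^(-s) - e^(-11s))/s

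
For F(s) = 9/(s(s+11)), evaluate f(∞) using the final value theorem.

f(∞) = lim_{s→0} s·9/(s(s+11)) = lim_{s→0} 9/(s+11) = 9/11 = 9/11

Final answer: 9/11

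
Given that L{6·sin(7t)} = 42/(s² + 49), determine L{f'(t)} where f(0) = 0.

L{f'(t)} = s·F(s) - f(0) = s·42/(s² + 49) - 0 = 42s/(s² + 49)

Final answer: 42s/(s² + 49)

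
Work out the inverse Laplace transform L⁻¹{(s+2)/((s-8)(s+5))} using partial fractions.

Using partial fractions, f(t) = (10e^(8t) + 3e^(-5t))/13

Final answer: (10e^(8t) + 3e^(-5t))/13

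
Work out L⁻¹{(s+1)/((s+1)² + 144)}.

Using frequency shift: L⁻¹{(s-a)/((s-a)² + b²)} = e^(at)cos(bt). Here a=-1, b=12

Final answer: e^(-t)·cos(12t)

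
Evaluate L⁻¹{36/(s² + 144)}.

This is the form c·a/(s² + a²) with a = 12, c = 3. L⁻¹ = 3·sin(12t)

Final answer: 3·sin(12t)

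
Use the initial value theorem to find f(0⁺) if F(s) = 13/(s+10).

f(0⁺) = lim_{s→∞} s·13/(s+10) = lim_{s→∞} 13s/(s+10) = 13

Final answer: 13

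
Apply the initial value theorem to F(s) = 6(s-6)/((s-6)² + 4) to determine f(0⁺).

f(0⁺) = lim_{s→∞} sF(s) = lim_{s→∞} 6s(s-6)/((s-6)² + 4) = 6

Final answer: 6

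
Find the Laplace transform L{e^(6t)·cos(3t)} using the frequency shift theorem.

Frequency shift: L{e^(at)f(t)} = F(s-a). L{e^(6t)·cos(3t)} = (s-6)/((s-6)² + 9)

Final answer: (s-6)/((s-6)² + 9)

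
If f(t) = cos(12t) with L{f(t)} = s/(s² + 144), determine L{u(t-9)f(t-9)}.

Time shift theorem: L{u(t-a)f(t-a)} = e^(-as)F(s). Here a=9, F(s) = s/(s² + 144), so L{u(t-9)f(t-9)} = e^(-9s)·s/(s² + 144)

Final answer: e^(-9s)·s/(s² + 144)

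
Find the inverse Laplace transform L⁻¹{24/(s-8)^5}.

L⁻¹{n!/(s-a)^(n+1)} = t^n·e^(at) with n=4, a=8. So L⁻¹{24/(s-8)^5} = t^4·e^(8t)

Final answer: t^4·e^(8t)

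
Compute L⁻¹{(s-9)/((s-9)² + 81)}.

Using frequency shift: L⁻¹{(s-a)/((s-a)² + b²)} = e^(at)cos(bt). Here a=9, b=9

Final answer: e^(9t)·cos(9t)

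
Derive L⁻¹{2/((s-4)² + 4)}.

Form: b/((s-a)² + b²) → e^(at)sin(bt). With a=4, b=2

Final answer: e^(4t)·sin(2t)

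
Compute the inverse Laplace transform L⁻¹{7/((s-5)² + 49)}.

Using frequency shift, L⁻¹{7/((s-5)² + 49)} = e^(5t)·sin(7t)

Final answer: e^(5t)·sin(7t)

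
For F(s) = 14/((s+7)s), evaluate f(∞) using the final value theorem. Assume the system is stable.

f(∞) = lim_{s→0} sF(s) = lim_{s→0} 14/(s+7) = 2

Final answer: 2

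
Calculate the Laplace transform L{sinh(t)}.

L{sinh(ωt)} = ω/(s² - ω²), so L{sinh(t)} = 1/(s² - 1)

Final answer: 1/(s² - 1)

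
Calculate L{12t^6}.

L{t^n} = n!/s^(n+1). So L{12t^6} = 12·6!/s^7 = 8640/s^7

Final answer: 8640/s^7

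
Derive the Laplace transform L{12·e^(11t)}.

L{e^(at)} = 1/(s-a), so L{e^(11t)} = 1/(s-11). Then L{12·e^(11t)} = 12/(s-11)

Final answer: 12/(s-11)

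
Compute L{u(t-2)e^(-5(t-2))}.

u(t-a)f(t-a) with f(t)=e^(-5t). L{e^(-5t)} = 1/(s+5). By time shift: e^(-2s)/(s+5)

Final answer: e^(-2s)/(s+5)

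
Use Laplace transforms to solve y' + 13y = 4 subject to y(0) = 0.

sY + 13Y = 4/s. Y = 4/(s(s+13)). Partial fractions: Y = 4/13/s - 4/13/(s+13)

Final answer: y(t) = 4/13(1 - e^(-13t))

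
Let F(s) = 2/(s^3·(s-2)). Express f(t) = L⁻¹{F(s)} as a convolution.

2/(s^3·(s-2)) = (2/s^3)·(1/(s-2)) = L{t^2}·L{e^(2t)}. So f(t) = t^2*e^(2t) = ∫₀ᵗ τ^2·e^(2(t-τ)) dτ

Final answer: ∫₀ᵗ τ^2·e^(2(t-τ)) dτ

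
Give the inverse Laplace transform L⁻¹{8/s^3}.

L⁻¹{n!/s^(n+1)} = t^n with n=2. So L⁻¹{2/s^3} = t^2, and L⁻¹{8/s^3} = (8/2)·t^2 = 4·t^2

Final answer: 4·t^2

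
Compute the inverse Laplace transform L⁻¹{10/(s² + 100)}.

L⁻¹{10/(s² + 100)} = sin(10t)

Final answer: sin(10t)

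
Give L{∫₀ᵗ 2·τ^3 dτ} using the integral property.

L{∫₀ᵗ f(τ)dτ} = F(s)/s with f(t) = 2t^3. F(s) = 12/s^4, so L{∫₀ᵗ 2·τ^3 dτ} = (12/s^4)/s = 12/s^5. (Check: ∫₀ᵗ 2·τ^3 dτ = 2t^4/4.)

Final answer: 12/s^5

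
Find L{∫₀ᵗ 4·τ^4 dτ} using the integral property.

L{∫₀ᵗ f(τ)dτ} = F(s)/s with f(t) = 4t^4. F(s) = 96/s^5, so L{∫₀ᵗ 4·τ^4 dτ} = (96/s^5)/s = 96/s^6. (Check: ∫₀ᵗ 4·τ^4 dτ = 4t^5/5.)

Final answer: 96/s^6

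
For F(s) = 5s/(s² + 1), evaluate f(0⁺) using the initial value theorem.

f(0⁺) = lim_{s→∞} s·5s/(s² + 1) = lim_{s→∞} 5s²/(s² + 1) = 5

Final answer: 5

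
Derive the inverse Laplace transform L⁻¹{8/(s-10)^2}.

L⁻¹{n!/(s-a)^(n+1)} = t^n·e^(at) with n=1, a=10. So L⁻¹{1/(s-10)^2} = t·e^(10t), and L⁻¹{8/(s-10)^2} = (8/1)·t·e^(10t) = 8·t·e^(10t)

Final answer: 8·t·e^(10t)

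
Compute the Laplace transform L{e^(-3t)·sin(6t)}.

L{e^(at)·sin(ωt)} = ω/((s-a)² + ω²), so L{e^(-3t)·sin(6t)} = 6/((s+3)² + 36)

Final answer: 6/((s+3)² + 36)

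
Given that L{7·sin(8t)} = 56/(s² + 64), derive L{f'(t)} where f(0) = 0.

L{f'(t)} = s·F(s) - f(0) = s·56/(s² + 64) - 0 = 56s/(s² + 64)

Final answer: 56s/(s² + 64)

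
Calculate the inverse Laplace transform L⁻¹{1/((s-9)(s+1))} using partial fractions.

Decompose: A/(s-9) + B/(s+1). A = 1/10, B = -1/10. f(t) = (e^(9t) - e^(-t))/10

Final answer: (e^(9t) - e^(-t))/10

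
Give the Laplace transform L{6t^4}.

L{6t^4} = 6 · L{t^4} = 6 · 24/s^5 = 144/s^5

Final answer: 144/s^5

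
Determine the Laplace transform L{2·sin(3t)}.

L{sin(ωt)} = ω/(s² + ω²), so L{sin(3t)} = 3/(s² + 9). Then L{2·sin(3t)} = 2·3/(s² + 9) = 6/(s² + 9)

Final answer: 6/(s² + 9)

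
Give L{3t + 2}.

L{3t + 2} = 3·L{t} + 2·L{1} = 3/s² + 2/s

Final answer: 3/s² + 2/s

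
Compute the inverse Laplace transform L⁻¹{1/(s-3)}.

L⁻¹{1/(s-a)} = e^(at), so L⁻¹{1/(s-3)} = e^(3t)

Final answer: e^(3t)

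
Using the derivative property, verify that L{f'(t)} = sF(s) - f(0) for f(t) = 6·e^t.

f'(t) = 6e^t. Direct: L{f'(t)} = 6/(s-1). Property: s·6/(s-1) - 6 = (6s - 6(s-1))/(s-1) = 6/(s-1). ✓

Final answer: 6/(s-1)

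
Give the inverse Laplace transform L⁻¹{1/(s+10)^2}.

L⁻¹{n!/(s-a)^(n+1)} = t^n·e^(at), so L⁻¹{1/(s+10)^2} = t·e^(-10t)

Final answer: t·e^(-10t)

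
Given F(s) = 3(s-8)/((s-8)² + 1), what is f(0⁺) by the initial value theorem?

f(0⁺) = lim_{s→∞} sF(s) = lim_{s→∞} 3s(s-8)/((s-8)² + 1) = 3

Final answer: 3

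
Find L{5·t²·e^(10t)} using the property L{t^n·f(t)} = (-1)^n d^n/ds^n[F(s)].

L{e^(10t)} = 1/(s-10). d/ds[1/(s-10)] = -1/(s-10)². d²/ds²[1/(s-10)] = 2/(s-10)³. So L{t²·e^(10t)} = (-1)² · 2/(s-10)³ = 2/(s-10)³. Then L{5·t²·e^(10t)} = 5·2/(s-10)³ = 10/(s-10)³

Final answer: 10/(s-10)³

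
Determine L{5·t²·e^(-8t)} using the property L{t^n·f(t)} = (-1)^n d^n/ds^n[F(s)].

L{e^(-8t)} = 1/(s+8). d/ds[1/(s+8)] = -1/(s+8)². d²/ds²[1/(s+8)] = 2/(s+8)³. So L{t²·e^(-8t)} = (-1)² · 2/(s+8)³ = 2/(s+8)³. Then L{5·t²·e^(-8t)} = 5·2/(s+8)³ = 10/(s+8)³

Final answer: 10/(s+8)³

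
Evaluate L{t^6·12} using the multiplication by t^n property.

L{12} = 12/s. d^1/ds^1[1/s] = -1/s². d^2/ds^2[1/s] = 2/s^3. d^3/ds^3[1/s] = -6/s^4. d^4/ds^4[1/s] = 24/s^5. d^5/ds^5[1/s] = -120/s^6. d^6/ds^6[1/s] = 720/s^7. So L{t^6} = (-1)^{6}·720/s^7 = 720/s^7. Then L{t^6·12} = 12·720/s^7 = 8640/s^7

Final answer: 8640/s^7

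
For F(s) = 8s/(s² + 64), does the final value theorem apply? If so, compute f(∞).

The final value theorem requires all poles of sF(s) in the left half-plane. sF(s) = 8s²/(s² + 64) has poles at s = ±8i (imaginary axis). Theorem does NOT apply (oscillatory system).

Final answer: Not applicable (oscillatory)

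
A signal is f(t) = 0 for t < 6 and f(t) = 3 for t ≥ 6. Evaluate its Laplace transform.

f(t) = 3·u(t-6). L{u(t-6)} = e^(-6s)/s, so L{f(t)} = 3·e^(-6s)/s

Final answer: 3·e^(-6s)/s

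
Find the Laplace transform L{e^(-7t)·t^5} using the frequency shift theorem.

L{e^(at)·t^n} = n!/(s-a)^(n+1), so L{e^(-7t)·t^5} = 120/(s+7)^6

Final answer: 120/(s+7)^6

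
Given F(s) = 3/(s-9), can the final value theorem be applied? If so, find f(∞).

sF(s) = 3s/(s-9) has a pole at s = 9 in the right half-plane. Theorem does NOT apply (unstable system; f(t) = 3·e^(9t) grows without bound).

Final answer: Not applicable (unstable)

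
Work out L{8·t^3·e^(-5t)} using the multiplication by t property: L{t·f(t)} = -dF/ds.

Using L{t^n·e^(at)} = n!/(s-a)^(n+1), L{t^3·e^(-5t)} = 6/(s+5)^4, so L{8·t^3·e^(-5t)} = 8·6/(s+5)^4 = 48/(s+5)^4

Final answer: 48/(s+5)^4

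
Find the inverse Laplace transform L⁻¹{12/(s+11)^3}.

L⁻¹{n!/(s-a)^(n+1)} = t^n·e^(at) with n=2, a=-11. So L⁻¹{2/(s+11)^3} = t^2·e^(-11t), and L⁻¹{12/(s+11)^3} = (12/2)·t^2·e^(-11t) = 6·t^2·e^(-11t)

Final answer: 6·t^2·e^(-11t)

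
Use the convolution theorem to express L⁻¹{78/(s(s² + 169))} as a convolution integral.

78/(s(s² + 169)) = (1/s)·(78/(s² + 169)) = L{1}·L{6·sin(13t)}. So f(t) = 1*(6·sin(13t)) = ∫₀ᵗ 6·sin(13τ) dτ

Final answer: ∫₀ᵗ 6·sin(13τ) dτ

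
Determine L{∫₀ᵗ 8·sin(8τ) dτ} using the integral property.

L{∫₀ᵗ f(τ)dτ} = F(s)/s with F(s) = 64/(s² + 64), so the result is (64/(s² + 64))/s = 64/(s(s² + 64))

Final answer: 64/(s(s² + 64))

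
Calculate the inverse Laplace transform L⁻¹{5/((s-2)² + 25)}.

Using frequency shift, L⁻¹{5/((s-2)² + 25)} = e^(2t)·sin(5t)

Final answer: e^(2t)·sin(5t)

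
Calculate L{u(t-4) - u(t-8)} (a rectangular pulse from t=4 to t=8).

L{u(t-a)} = e^(-as)/s. L{u(t-4) - u(t-8)} = (e^(-4s) - e^(-8s))/s

Final answer: (e^(-4s) - e^(-8s))/s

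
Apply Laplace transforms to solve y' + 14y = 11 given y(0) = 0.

sY + 14Y = 11/s. Y = 11/(s(s+14)). Partial fractions: Y = 11/14/s - 11/14/(s+14)

Final answer: y(t) = 11/14(1 - e^(-14t))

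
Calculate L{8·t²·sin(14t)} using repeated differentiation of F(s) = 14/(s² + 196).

F(s) = 14/(s² + 196). F'(s) = -28s/(s² + 196)². F''(s) = -28(196 - 3s²)/(s² + 196)³ = (84s² - 5488)/(s² + 196)³. So L{t²·sin(14t)} = (-1)² F''(s) = (84s² - 5488)/(s² + 196)³. Then L{8·t²·sin(14t)} = 8·(84s² - 5488)/(s² + 196)³ = (672s² - 43904)/(s² + 196)³

Final answer: (672s² - 43904)/(s² + 196)³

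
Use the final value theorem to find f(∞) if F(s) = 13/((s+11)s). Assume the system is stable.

f(∞) = lim_{s→0} sF(s) = lim_{s→0} 13/(s+11) = 13/11

Final answer: 13/11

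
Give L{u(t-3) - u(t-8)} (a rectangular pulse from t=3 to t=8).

L{u(t-a)} = e^(-as)/s. L{u(t-3) - u(t-8)} = (e^(-3s) - e^(-8s))/s

Final answer: (e^(-3s) - e^(-8s))/s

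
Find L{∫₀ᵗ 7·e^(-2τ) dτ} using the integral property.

L{∫₀ᵗ f(τ)dτ} = F(s)/s with F(s) = 7/(s+2), so L{∫₀ᵗ 7·e^(-2τ) dτ} = 7/(s(s+2))

Final answer: 7/(s(s+2))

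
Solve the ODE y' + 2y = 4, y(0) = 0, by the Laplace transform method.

sY + 2Y = 4/s. Y = 4/(s(s+2)). Partial fractions: Y = 2/s - 2/(s+2)

Final answer: y(t) = 2(1 - e^(-2t))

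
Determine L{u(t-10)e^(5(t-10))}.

u(t-a)f(t-a) with f(t)=e^(5t). L{e^(5t)} = 1/(s-5). By time shift: e^(-10s)/(s-5)

Final answer: e^(-10s)/(s-5)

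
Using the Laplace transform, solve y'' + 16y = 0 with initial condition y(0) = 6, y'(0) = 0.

L{y''} + 16L{y} = 0. s²Y - 6s - 0 + 16Y = 0. Y(s² + 16) = 6s. Y = (6s)/(s² + 16). Inverting: y(t) = 6cos(4t)

Final answer: y(t) = 6cos(4t)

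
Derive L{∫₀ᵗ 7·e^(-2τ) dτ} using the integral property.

L{∫₀ᵗ f(τ)dτ} = F(s)/s with F(s) = 7/(s+2), so L{∫₀ᵗ 7·e^(-2τ) dτ} = 7/(s(s+2))

Final answer: 7/(s(s+2))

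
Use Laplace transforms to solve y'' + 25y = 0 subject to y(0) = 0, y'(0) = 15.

L{y''} + 25L{y} = 0. s²Y - 0 - 15 + 25Y = 0. Y(s² + 25) = 15. Y = (15)/(s² + 25). Inverting: y(t) = 3sin(5t)

Final answer: y(t) = 3sin(5t)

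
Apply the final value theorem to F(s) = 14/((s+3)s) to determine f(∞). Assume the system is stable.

f(∞) = lim_{s→0} sF(s) = lim_{s→0} 14/(s+3) = 14/3

Final answer: 14/3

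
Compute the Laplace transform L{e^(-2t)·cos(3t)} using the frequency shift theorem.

Frequency shift: L{e^(at)f(t)} = F(s-a). L{e^(-2t)·cos(3t)} = (s+2)/((s+2)² + 9)

Final answer: (s+2)/((s+2)² + 9)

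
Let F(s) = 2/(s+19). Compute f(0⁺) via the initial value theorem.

f(0⁺) = lim_{s→∞} s·2/(s+19) = lim_{s→∞} 2s/(s+19) = 2

Final answer: 2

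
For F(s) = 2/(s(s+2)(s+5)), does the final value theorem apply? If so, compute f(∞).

Poles of sF(s) = 2/((s+2)(s+5)) are at s = -2 and s = -5, both in the left half-plane. Theorem applies. f(∞) = lim_{s→0} sF(s) = 2/(2·5) = 1/5

Final answer: 1/5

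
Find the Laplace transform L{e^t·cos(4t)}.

L{e^(at)·cos(ωt)} = (s-a)/((s-a)² + ω²), so L{e^t·cos(4t)} = (s-1)/((s-1)² + 16)

Final answer: (s-1)/((s-1)² + 16)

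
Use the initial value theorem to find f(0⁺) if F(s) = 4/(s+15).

f(0⁺) = lim_{s→∞} s·4/(s+15) = lim_{s→∞} 4s/(s+15) = 4

Final answer: 4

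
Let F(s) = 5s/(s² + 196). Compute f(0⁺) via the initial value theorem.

f(0⁺) = lim_{s→∞} s·5s/(s² + 196) = lim_{s→∞} 5s²/(s² + 196) = 5

Final answer: 5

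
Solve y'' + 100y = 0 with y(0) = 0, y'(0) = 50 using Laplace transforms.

L{y''} + 100L{y} = 0. s²Y - 0 - 50 + 100Y = 0. Y(s² + 100) = 50. Y = (50)/(s² + 100). Inverting: y(t) = 5sin(10t)

Final answer: y(t) = 5sin(10t)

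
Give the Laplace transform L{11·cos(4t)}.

L{cos(ωt)} = s/(s² + ω²), so L{cos(4t)} = s/(s² + 16). Then L{11·cos(4t)} = 11·s/(s² + 16) = 11s/(s² + 16)

Final answer: 11s/(s² + 16)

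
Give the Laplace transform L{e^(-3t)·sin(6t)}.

L{e^(at)·sin(ωt)} = ω/((s-a)² + ω²), so L{e^(-3t)·sin(6t)} = 6/((s+3)² + 36)

Final answer: 6/((s+3)² + 36)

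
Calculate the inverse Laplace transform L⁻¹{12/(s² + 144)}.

L⁻¹{12/(s² + 144)} = sin(12t)

Final answer: sin(12t)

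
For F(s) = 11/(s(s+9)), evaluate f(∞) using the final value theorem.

f(∞) = lim_{s→0} s·11/(s(s+9)) = lim_{s→0} 11/(s+9) = 11/9 = 11/9

Final answer: 11/9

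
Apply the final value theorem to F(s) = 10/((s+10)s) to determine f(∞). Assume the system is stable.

f(∞) = lim_{s→0} sF(s) = lim_{s→0} 10/(s+10) = 1

Final answer: 1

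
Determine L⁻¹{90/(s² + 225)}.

This is the form c·a/(s² + a²) with a = 15, c = 6. L⁻¹ = 6·sin(15t)

Final answer: 6·sin(15t)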